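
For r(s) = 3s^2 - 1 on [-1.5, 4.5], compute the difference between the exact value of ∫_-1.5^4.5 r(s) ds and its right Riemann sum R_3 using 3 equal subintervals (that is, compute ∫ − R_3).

-66

Exact integral: ∫_-1.5^4.5 r(s) ds = 88.5.
R_3 = 154.5.
Error = 88.5 − 154.5 = -66.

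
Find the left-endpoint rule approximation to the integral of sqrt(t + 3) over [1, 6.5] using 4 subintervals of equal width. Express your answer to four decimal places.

13.4295

Δt = (6.5 − 1)/4 = 1.375.
Left endpoints: 1, 2.375, 3.75, 5.125.
f(1) ≈ 2.0000, f(2.375) ≈ 2.3184, f(3.75) ≈ 2.5981, f(5.125) ≈ 2.8504.
Sum = Δt · [f(1) + f(2.375) + f(3.75) + f(5.125)].
Sum ≈ 13.4295.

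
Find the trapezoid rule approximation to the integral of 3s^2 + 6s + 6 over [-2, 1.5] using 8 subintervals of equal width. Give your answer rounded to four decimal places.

Δs = (1.5 − (-2))/8 = 0.4375.
f(-2) = 6, f(-1.5625) = 3.94921875, f(-1.125) = 3.046875, f(-0.6875) = 3.29296875, f(-0.25) = 4.6875, f(0.1875) = 7.23046875, f(0.625) = 10.921875, f(1.0625) = 15.76171875, f(1.5) = 21.75.
T_8 = (Δs/2)·[f(s_0) + 2f(s_1) + ... + 2f(s_{7}) + f(s_8)].
Sum ≈ 27.4600.

27.4600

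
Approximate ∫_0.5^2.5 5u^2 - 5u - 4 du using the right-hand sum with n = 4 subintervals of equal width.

Δu = (2.5 − 0.5)/4 = 0.5.
Right endpoints: 1, 1.5, 2, 2.5.
f(1) = -4, f(1.5) = -0.25, f(2) = 6, f(2.5) = 14.75.
Sum = Δu · [f(1) + f(1.5) + f(2) + f(2.5)].
Sum = 8.25.

8.25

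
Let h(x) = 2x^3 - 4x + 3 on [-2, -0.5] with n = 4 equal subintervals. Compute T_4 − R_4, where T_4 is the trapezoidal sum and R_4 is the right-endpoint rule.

-1.828125

T_4 ≈ 3.7675781.
R_4 ≈ 5.5957031.
T_4 − R_4 = -1.828125.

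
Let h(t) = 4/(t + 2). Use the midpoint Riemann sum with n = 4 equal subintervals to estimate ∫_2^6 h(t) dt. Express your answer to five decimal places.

2.76488

Δt = (6 − 2)/4 = 1.
Midpoints: 2.5, 3.5, 4.5, 5.5.
h(2.5) = 8/9, h(3.5) = 8/11, h(4.5) = 8/13, h(5.5) = 8/15.
Sum = Δt · [h(2.5) + h(3.5) + h(4.5) + h(5.5)].
Sum ≈ 2.76488.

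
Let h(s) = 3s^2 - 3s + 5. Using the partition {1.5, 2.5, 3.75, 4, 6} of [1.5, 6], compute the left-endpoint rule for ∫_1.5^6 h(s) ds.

118.546875

Subinterval widths: 1, 1.25, 0.25, 2.
Left endpoints: 1.5, 2.5, 3.75, 4.
h(1.5) = 7.25, h(2.5) = 16.25, h(3.75) = 35.9375, h(4) = 41.
Sum = Σ Δs_i · h(s_i).
Sum = 118.546875.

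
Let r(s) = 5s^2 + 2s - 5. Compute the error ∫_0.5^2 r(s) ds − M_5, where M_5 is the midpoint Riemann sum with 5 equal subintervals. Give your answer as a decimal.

0.05625

Exact integral: ∫_0.5^2 r(s) ds = 9.375.
M_5 = 9.31875.
Error = 9.375 − 9.31875 = 0.05625.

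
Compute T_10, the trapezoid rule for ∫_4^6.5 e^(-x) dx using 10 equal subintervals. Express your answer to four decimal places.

Δx = (6.5 − 4)/10 = 0.25.
f(4) ≈ 0.0183, f(4.25) ≈ 0.0143, f(4.5) ≈ 0.0111, f(4.75) ≈ 0.0087, f(5) ≈ 0.0067, f(5.25) ≈ 0.0052, f(5.5) ≈ 0.0041, f(5.75) ≈ 0.0032, f(6) ≈ 0.0025, f(6.25) ≈ 0.0019, f(6.5) ≈ 0.0015.
T_10 = (Δx/2)·[f(x_0) + 2f(x_1) + ... + 2f(x_{9}) + f(x_10)].
Sum ≈ 0.0169.

0.0169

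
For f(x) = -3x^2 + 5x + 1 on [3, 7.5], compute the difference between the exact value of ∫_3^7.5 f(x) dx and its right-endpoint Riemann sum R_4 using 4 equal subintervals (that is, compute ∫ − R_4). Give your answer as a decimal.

69.92578125

Exact integral: ∫_3^7.5 f(x) dx = -272.25.
R_4 = -342.17578125.
Error = -272.25 − (-342.17578125) = 69.92578125.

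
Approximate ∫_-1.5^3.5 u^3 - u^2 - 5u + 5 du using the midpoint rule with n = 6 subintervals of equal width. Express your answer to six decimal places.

Δu = (3.5 − (-1.5))/6 = 5/6.
Midpoints: -13/12, -0.25, 7/12, 17/12, 2.25, 37/12.
f(-13/12) = 13775/1728, f(-0.25) = 6.171875, f(7/12) = 3355/1728, f(17/12) = -2155/1728, f(2.25) = 0.078125, f(37/12) = 16225/1728.
Sum = Δu · [f(-13/12) + f(-0.25) + f(7/12) + ...].
Sum ≈ 20.254630.

20.254630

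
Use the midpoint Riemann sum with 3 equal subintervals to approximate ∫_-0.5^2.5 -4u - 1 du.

-15

Δu = (2.5 − (-0.5))/3 = 1.
Midpoints: 0, 1, 2.
f(0) = -1, f(1) = -5, f(2) = -9.
Sum = Δu · [f(0) + f(1) + f(2)].
Sum = -15.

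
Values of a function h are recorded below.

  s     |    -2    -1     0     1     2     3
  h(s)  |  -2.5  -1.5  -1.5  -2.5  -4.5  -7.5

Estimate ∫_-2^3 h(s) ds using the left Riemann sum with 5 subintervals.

-12.5

Δs = 1.
Sum = 1·[(-2.5) + (-1.5) + (-1.5) + (-2.5) + (-4.5)] = -12.5.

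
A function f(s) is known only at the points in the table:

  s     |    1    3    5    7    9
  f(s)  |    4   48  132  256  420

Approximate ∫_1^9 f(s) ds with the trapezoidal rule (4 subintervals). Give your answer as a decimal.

Δs = 2.
T_4 = (2/2)·[4 + 2·48 + 2·132 + 2·256 + 420] = 1296.

1296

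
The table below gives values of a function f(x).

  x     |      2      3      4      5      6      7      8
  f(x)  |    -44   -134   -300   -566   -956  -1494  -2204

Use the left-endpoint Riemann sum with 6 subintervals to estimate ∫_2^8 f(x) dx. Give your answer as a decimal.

Δx = 1.
Sum = 1·[(-44) + (-134) + (-300) + (-566) + (-956) + (-1494)] = -3494.

-3494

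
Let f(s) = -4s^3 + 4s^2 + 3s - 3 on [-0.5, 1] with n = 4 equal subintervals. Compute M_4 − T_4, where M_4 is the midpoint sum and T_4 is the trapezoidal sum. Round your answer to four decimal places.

M_4 ≈ -2.830078.
T_4 = -2.77734375.
M_4 − T_4 ≈ -0.0527.

-0.0527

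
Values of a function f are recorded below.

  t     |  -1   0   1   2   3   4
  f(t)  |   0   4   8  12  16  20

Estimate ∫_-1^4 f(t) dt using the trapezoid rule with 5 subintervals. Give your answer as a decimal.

50

Δt = 1.
T_5 = (1/2)·[0 + 2·4 + 2·8 + 2·12 + 2·16 + 20] = 50.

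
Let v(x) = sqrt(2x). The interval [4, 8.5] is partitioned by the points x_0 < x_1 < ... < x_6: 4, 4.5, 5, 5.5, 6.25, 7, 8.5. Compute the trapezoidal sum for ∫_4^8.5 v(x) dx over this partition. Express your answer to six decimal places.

Subinterval widths: 0.5, 0.5, 0.5, 0.75, 0.75, 1.5.
v(4) ≈ 2.828427, v(4.5) ≈ 3.000000, v(5) ≈ 3.162278, v(5.5) ≈ 3.316625, v(6.25) ≈ 3.535534, v(7) ≈ 3.741657, v(8.5) ≈ 4.123106.
On each subinterval the trapezoid contributes (Δx_i/2)·[v(x_{i-1}) + v(x_i)].
Sum ≈ 15.814480.

15.814480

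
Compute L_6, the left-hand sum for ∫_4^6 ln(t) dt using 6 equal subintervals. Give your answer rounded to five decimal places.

3.13703

Δt = (6 − 4)/6 = 1/3.
Left endpoints: 4, 13/3, 14/3, 5, 16/3, 17/3.
f(4) ≈ 1.38629, f(13/3) ≈ 1.46634, f(14/3) ≈ 1.54045, f(5) ≈ 1.60944, f(16/3) ≈ 1.67398, f(17/3) ≈ 1.73460.
Sum = Δt · [f(4) + f(13/3) + f(14/3) + ...].
Sum ≈ 3.13703.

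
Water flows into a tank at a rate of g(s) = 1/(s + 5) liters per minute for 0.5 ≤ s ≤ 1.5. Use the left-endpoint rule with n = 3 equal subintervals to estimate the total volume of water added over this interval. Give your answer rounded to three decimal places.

0.172

Δs = (1.5 − 0.5)/3 = 1/3.
Left endpoints: 0.5, 5/6, 7/6.
g(0.5) = 2/11, g(5/6) = 6/35, g(7/6) = 6/37.
Sum = Δs · [g(0.5) + g(5/6) + g(7/6)].
Sum ≈ 0.172.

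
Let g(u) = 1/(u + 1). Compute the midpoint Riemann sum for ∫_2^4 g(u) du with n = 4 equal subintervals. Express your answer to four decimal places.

0.5101

Δu = (4 − 2)/4 = 0.5.
Midpoints: 2.25, 2.75, 3.25, 3.75.
g(2.25) = 4/13, g(2.75) = 4/15, g(3.25) = 4/17, g(3.75) = 4/19.
Sum = Δu · [g(2.25) + g(2.75) + g(3.25) + g(3.75)].
Sum ≈ 0.5101.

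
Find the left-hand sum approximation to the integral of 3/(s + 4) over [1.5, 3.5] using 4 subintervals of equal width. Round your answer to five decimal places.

Δs = (3.5 − 1.5)/4 = 0.5.
Left endpoints: 1.5, 2, 2.5, 3.
f(1.5) = 6/11, f(2) = 0.5, f(2.5) = 6/13, f(3) = 3/7.
Sum = Δs · [f(1.5) + f(2) + f(2.5) + f(3)].
Sum ≈ 0.96778.

0.96778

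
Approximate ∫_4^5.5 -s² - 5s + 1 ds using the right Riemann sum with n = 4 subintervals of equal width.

Δs = (5.5 − 4)/4 = 0.375.
Right endpoints: 4.375, 4.75, 5.125, 5.5.
f(4.375) = -40.015625, f(4.75) = -45.3125, f(5.125) = -50.890625, f(5.5) = -56.75.
Sum = Δs · [f(4.375) + f(4.75) + f(5.125) + f(5.5)].
Sum = -72.36328125.

-72.36328125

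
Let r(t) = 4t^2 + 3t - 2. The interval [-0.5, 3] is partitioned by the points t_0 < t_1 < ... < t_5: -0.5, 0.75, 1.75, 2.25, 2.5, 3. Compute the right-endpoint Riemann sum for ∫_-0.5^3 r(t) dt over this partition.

60.25

Subinterval widths: 1.25, 1, 0.5, 0.25, 0.5.
Right endpoints: 0.75, 1.75, 2.25, 2.5, 3.
r(0.75) = 2.5, r(1.75) = 15.5, r(2.25) = 25, r(2.5) = 30.5, r(3) = 43.
Sum = Σ Δt_i · r(t_i).
Sum = 60.25.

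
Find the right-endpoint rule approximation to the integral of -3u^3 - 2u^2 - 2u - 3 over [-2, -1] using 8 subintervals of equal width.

Δu = (-1 − (-2))/8 = 0.125.
Right endpoints: -1.875, -1.75, -1.625, -1.5, -1.375, -1.25, -1.125, -1.
f(-1.875) = 6909/512, f(-1.75) = 10.453125, f(-1.625) = 4015/512, f(-1.5) = 5.625, f(-1.375) = 1929/512, f(-1.25) = 2.234375, f(-1.125) = 507/512, f(-1) = 0.
Sum = Δu · [f(-1.875) + f(-1.75) + f(-1.625) + ...].
Sum = 5.55078125.

5.55078125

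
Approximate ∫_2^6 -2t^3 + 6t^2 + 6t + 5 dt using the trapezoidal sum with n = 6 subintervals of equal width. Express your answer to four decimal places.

Δt = (6 − 2)/6 = 2/3.
f(2) = 25, f(8/3) = 695/27, f(10/3) = 475/27, f(4) = -3, f(14/3) = -1069/27, f(16/3) = -2585/27, f(6) = -175.
T_6 = (Δt/2)·[f(t_0) + 2f(t_1) + ... + 2f(t_{5}) + f(t_6)].
Sum ≈ -113.3333.

-113.3333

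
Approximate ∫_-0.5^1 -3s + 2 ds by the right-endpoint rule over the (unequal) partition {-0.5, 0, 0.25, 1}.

Subinterval widths: 0.5, 0.25, 0.75.
Right endpoints: 0, 0.25, 1.
f(0) = 2, f(0.25) = 1.25, f(1) = -1.
Sum = Σ Δs_i · f(s_i).
Sum = 0.5625.

0.5625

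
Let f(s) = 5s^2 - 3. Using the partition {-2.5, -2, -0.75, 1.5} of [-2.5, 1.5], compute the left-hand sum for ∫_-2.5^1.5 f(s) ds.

34.953125

Subinterval widths: 0.5, 1.25, 2.25.
Left endpoints: -2.5, -2, -0.75.
f(-2.5) = 28.25, f(-2) = 17, f(-0.75) = -0.1875.
Sum = Σ Δs_i · f(s_i).
Sum = 34.953125.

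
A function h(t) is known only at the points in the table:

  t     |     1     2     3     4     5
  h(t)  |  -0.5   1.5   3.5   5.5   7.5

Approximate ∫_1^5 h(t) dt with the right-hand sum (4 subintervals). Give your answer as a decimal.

Δt = 1.
Sum = 1·[1.5 + 3.5 + 5.5 + 7.5] = 18.

18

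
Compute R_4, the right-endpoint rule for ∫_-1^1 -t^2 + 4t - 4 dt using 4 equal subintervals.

Δt = (1 − (-1))/4 = 0.5.
Right endpoints: -0.5, 0, 0.5, 1.
f(-0.5) = -6.25, f(0) = -4, f(0.5) = -2.25, f(1) = -1.
Sum = Δt · [f(-0.5) + f(0) + f(0.5) + f(1)].
Sum = -6.75.

-6.75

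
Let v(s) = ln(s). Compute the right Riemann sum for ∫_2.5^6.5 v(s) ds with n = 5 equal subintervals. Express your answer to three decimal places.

Δs = (6.5 − 2.5)/5 = 0.8.
Right endpoints: 3.3, 4.1, 4.9, 5.7, 6.5.
v(3.3) ≈ 1.194, v(4.1) ≈ 1.411, v(4.9) ≈ 1.589, v(5.7) ≈ 1.740, v(6.5) ≈ 1.872.
Sum = Δs · [v(3.3) + v(4.1) + v(4.9) + v(5.7) + v(6.5)].
Sum ≈ 6.245.

6.245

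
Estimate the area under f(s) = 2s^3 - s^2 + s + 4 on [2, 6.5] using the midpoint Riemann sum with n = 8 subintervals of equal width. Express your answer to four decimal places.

Δs = (6.5 − 2)/8 = 0.5625.
Midpoints: 2.28125, 2.84375, 3.40625, 3.96875, 4.53125, 5.09375, 5.65625, 6.21875.
f(2.28125) = 406665/16384, f(2.84375) = 733203/16384, f(3.40625) = 1226277/16384, f(3.96875) = 1920879/16384, f(4.53125) = 2852001/16384, f(5.09375) = 4054635/16384, f(5.65625) = 5563773/16384, f(6.21875) = 7414407/16384.
Sum = Δs · [f(2.28125) + f(2.84375) + f(3.40625) + ...].
Sum ≈ 829.8743.

829.8743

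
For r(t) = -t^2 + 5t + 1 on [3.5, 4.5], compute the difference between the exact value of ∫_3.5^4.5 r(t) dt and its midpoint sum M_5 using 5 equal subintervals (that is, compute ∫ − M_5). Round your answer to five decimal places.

-0.00333

Exact integral: ∫_3.5^4.5 r(t) dt ≈ 4.9166667.
M_5 = 4.92.
Error ≈ 4.9166667 − 4.92 ≈ -0.00333.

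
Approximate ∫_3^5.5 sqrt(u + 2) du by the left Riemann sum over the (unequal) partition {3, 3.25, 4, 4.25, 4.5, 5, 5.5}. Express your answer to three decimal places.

Subinterval widths: 0.25, 0.75, 0.25, 0.25, 0.5, 0.5.
Left endpoints: 3, 3.25, 4, 4.25, 4.5, 5.
f(3) ≈ 2.236, f(3.25) ≈ 2.291, f(4) ≈ 2.449, f(4.25) ≈ 2.500, f(4.5) ≈ 2.550, f(5) ≈ 2.646.
Sum = Σ Δu_i · f(u_i).
Sum ≈ 6.112.

6.112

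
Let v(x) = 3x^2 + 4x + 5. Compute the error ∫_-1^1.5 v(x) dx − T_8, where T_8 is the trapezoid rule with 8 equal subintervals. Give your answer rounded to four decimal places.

Exact integral: ∫_-1^1.5 v(x) dx = 19.375.
T_8 ≈ 19.497070.
Error ≈ 19.375 − 19.497070 ≈ -0.1221.

-0.1221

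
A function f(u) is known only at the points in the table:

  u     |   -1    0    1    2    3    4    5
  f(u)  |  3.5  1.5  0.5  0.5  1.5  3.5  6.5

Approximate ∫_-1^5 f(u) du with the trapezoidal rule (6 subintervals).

12.5

Δu = 1.
T_6 = (1/2)·[3.5 + 2·1.5 + 2·0.5 + 2·0.5 + 2·1.5 + 2·3.5 + 6.5] = 12.5.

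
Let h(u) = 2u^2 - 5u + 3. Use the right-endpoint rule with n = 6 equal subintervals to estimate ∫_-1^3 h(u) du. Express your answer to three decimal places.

9.926

Δu = (3 − (-1))/6 = 2/3.
Right endpoints: -1/3, 1/3, 1, 5/3, 7/3, 3.
h(-1/3) = 44/9, h(1/3) = 14/9, h(1) = 0, h(5/3) = 2/9, h(7/3) = 20/9, h(3) = 6.
Sum = Δu · [h(-1/3) + h(1/3) + h(1) + ...].
Sum ≈ 9.926.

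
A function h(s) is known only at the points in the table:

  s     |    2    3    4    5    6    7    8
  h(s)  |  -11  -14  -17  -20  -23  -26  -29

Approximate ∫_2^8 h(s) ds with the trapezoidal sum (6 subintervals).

Δs = 1.
T_6 = (1/2)·[(-11) + 2·(-14) + 2·(-17) + 2·(-20) + 2·(-23) + 2·(-26) + (-29)] = -120.

-120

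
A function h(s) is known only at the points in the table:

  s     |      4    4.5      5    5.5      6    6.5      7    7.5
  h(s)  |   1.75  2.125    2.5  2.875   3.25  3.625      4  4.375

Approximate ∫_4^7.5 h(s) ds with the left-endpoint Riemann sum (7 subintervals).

Δs = 0.5.
Sum = 0.5·[1.75 + 2.125 + 2.5 + 2.875 + 3.25 + 3.625 + 4] = 10.0625.

10.0625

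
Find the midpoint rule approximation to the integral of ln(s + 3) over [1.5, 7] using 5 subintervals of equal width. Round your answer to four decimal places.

Δs = (7 − 1.5)/5 = 1.1.
Midpoints: 2.05, 3.15, 4.25, 5.35, 6.45.
f(2.05) ≈ 1.6194, f(3.15) ≈ 1.8165, f(4.25) ≈ 1.9810, f(5.35) ≈ 2.1223, f(6.45) ≈ 2.2460.
Sum = Δs · [f(2.05) + f(3.15) + f(4.25) + f(5.35) + f(6.45)].
Sum ≈ 10.7636.

10.7636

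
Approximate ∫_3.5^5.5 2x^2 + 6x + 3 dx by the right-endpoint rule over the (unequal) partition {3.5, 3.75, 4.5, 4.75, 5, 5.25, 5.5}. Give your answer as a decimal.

152.71875

Subinterval widths: 0.25, 0.75, 0.25, 0.25, 0.25, 0.25.
Right endpoints: 3.75, 4.5, 4.75, 5, 5.25, 5.5.
f(3.75) = 53.625, f(4.5) = 70.5, f(4.75) = 76.625, f(5) = 83, f(5.25) = 89.625, f(5.5) = 96.5.
Sum = Σ Δx_i · f(x_i).
Sum = 152.71875.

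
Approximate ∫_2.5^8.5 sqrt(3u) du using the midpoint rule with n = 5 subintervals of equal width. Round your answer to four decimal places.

24.0658

Δu = (8.5 − 2.5)/5 = 1.2.
Midpoints: 3.1, 4.3, 5.5, 6.7, 7.9.
f(3.1) ≈ 3.0496, f(4.3) ≈ 3.5917, f(5.5) ≈ 4.0620, f(6.7) ≈ 4.4833, f(7.9) ≈ 4.8683.
Sum = Δu · [f(3.1) + f(4.3) + f(5.5) + f(6.7) + f(7.9)].
Sum ≈ 24.0658.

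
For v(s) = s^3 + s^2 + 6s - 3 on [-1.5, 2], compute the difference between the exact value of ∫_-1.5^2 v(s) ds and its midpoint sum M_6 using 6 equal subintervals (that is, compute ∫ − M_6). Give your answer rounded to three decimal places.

Exact integral: ∫_-1.5^2 v(s) ds ≈ 1.27604.
M_6 ≈ 1.10236.
Error ≈ 1.27604 − 1.10236 ≈ 0.174.

0.174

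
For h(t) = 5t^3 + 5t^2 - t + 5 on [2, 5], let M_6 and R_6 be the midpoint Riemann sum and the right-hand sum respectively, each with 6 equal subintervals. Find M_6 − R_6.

-182.53125

M_6 = 957.15625.
R_6 = 1139.6875.
M_6 − R_6 = -182.53125.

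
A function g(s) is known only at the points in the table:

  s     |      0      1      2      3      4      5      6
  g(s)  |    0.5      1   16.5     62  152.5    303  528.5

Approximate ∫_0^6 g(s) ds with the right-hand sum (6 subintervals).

1063.5

Δs = 1.
Sum = 1·[1 + 16.5 + 62 + 152.5 + 303 + 528.5] = 1063.5.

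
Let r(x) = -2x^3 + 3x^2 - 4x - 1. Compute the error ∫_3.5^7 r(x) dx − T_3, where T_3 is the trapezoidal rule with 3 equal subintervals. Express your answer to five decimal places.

22.62847

Exact integral: ∫_3.5^7 r(x) dx = -902.34375.
T_3 ≈ -924.9722222.
Error ≈ -902.34375 − (-924.9722222) ≈ 22.62847.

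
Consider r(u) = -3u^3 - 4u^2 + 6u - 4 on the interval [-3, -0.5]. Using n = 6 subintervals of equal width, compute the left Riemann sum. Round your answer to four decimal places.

-4.1500

Δu = (-0.5 − (-3))/6 = 5/12.
Left endpoints: -3, -31/12, -13/6, -1.75, -4/3, -11/12.
r(-3) = 23, r(-31/12) = 1061/192, r(-13/6) = -379/72, r(-1.75) = -10.671875, r(-4/3) = -12, r(-11/12) = -6077/576.
Sum = Δu · [r(-3) + r(-31/12) + r(-13/6) + ...].
Sum ≈ -4.1500.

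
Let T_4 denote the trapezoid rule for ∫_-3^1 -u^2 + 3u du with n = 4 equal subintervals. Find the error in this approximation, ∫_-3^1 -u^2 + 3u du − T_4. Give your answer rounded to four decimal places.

Exact integral: ∫_-3^1 f(u) du ≈ -21.333333.
T_4 = -22.
Error ≈ -21.333333 − (-22) ≈ 0.6667.

0.6667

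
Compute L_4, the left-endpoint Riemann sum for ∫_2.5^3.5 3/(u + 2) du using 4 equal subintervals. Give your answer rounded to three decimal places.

0.617

Δu = (3.5 − 2.5)/4 = 0.25.
Left endpoints: 2.5, 2.75, 3, 3.25.
f(2.5) = 2/3, f(2.75) = 12/19, f(3) = 0.6, f(3.25) = 4/7.
Sum = Δu · [f(2.5) + f(2.75) + f(3) + f(3.25)].
Sum ≈ 0.617.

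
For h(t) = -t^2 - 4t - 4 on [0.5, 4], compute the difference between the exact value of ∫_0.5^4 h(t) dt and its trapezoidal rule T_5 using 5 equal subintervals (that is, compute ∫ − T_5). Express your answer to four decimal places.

Exact integral: ∫_0.5^4 h(t) dt ≈ -66.791667.
T_5 = -67.0775.
Error ≈ -66.791667 − (-67.0775) ≈ 0.2858.

0.2858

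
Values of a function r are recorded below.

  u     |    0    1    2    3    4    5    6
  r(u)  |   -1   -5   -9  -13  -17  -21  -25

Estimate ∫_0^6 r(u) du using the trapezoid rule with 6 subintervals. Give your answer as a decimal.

Δu = 1.
T_6 = (1/2)·[(-1) + 2·(-5) + 2·(-9) + 2·(-13) + 2·(-17) + 2·(-21) + (-25)] = -78.

-78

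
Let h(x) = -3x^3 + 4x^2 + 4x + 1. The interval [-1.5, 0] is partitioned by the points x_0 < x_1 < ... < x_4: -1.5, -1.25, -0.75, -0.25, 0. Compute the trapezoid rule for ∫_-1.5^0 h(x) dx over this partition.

5.80078125

Subinterval widths: 0.25, 0.5, 0.5, 0.25.
h(-1.5) = 14.125, h(-1.25) = 8.109375, h(-0.75) = 1.515625, h(-0.25) = 0.296875, h(0) = 1.
On each subinterval the trapezoid contributes (Δx_i/2)·[h(x_{i-1}) + h(x_i)].
Sum = 5.80078125.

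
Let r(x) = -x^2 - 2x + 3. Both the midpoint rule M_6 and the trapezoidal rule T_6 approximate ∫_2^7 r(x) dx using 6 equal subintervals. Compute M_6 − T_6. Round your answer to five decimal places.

M_6 ≈ -141.3773148.
T_6 ≈ -142.2453704.
M_6 − T_6 ≈ 0.86806.

0.86806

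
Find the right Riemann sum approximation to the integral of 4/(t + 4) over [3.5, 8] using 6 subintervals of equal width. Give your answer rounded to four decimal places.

Δt = (8 − 3.5)/6 = 0.75.
Right endpoints: 4.25, 5, 5.75, 6.5, 7.25, 8.
f(4.25) = 16/33, f(5) = 4/9, f(5.75) = 16/39, f(6.5) = 8/21, f(7.25) = 16/45, f(8) = 1/3.
Sum = Δt · [f(4.25) + f(5) + f(5.75) + ...].
Sum ≈ 1.8070.

1.8070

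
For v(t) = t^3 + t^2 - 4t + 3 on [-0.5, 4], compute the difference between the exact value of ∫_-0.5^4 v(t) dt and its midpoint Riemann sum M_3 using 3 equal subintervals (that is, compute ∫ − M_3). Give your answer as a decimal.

5.2734375

Exact integral: ∫_-0.5^4 v(t) dt = 67.359375.
M_3 = 62.0859375.
Error = 67.359375 − 62.0859375 = 5.2734375.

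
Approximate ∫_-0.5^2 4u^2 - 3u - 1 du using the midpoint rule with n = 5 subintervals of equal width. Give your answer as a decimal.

2.5

Δu = (2 − (-0.5))/5 = 0.5.
Midpoints: -0.25, 0.25, 0.75, 1.25, 1.75.
f(-0.25) = 0, f(0.25) = -1.5, f(0.75) = -1, f(1.25) = 1.5, f(1.75) = 6.
Sum = Δu · [f(-0.25) + f(0.25) + f(0.75) + f(1.25) + f(1.75)].
Sum = 2.5.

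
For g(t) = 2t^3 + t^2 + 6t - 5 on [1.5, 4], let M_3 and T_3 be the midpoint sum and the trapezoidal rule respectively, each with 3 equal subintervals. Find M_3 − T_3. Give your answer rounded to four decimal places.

-7.5955

M_3 ≈ 171.895255.
T_3 ≈ 179.490741.
M_3 − T_3 ≈ -7.5955.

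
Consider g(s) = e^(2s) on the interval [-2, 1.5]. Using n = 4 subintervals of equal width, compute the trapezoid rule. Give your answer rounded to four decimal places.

12.4724

Δs = (1.5 − (-2))/4 = 0.875.
g(-2) ≈ 0.0183, g(-1.125) ≈ 0.1054, g(-0.25) ≈ 0.6065, g(0.625) ≈ 3.4903, g(1.5) ≈ 20.0855.
T_4 = (Δs/2)·[g(s_0) + 2g(s_1) + 2g(s_2) + 2g(s_3) + g(s_4)].
Sum ≈ 12.4724.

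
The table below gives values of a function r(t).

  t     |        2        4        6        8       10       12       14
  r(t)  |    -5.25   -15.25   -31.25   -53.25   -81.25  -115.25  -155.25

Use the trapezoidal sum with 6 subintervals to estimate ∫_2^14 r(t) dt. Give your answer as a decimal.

Δt = 2.
T_6 = (2/2)·[(-5.25) + 2·(-15.25) + 2·(-31.25) + 2·(-53.25) + 2·(-81.25) + 2·(-115.25) + (-155.25)] = -753.

-753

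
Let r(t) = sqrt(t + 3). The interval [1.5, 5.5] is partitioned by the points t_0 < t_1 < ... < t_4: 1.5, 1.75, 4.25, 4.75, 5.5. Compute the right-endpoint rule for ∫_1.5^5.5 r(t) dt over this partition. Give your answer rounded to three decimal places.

10.855

Subinterval widths: 0.25, 2.5, 0.5, 0.75.
Right endpoints: 1.75, 4.25, 4.75, 5.5.
r(1.75) ≈ 2.179, r(4.25) ≈ 2.693, r(4.75) ≈ 2.784, r(5.5) ≈ 2.915.
Sum = Σ Δt_i · r(t_i).
Sum ≈ 10.855.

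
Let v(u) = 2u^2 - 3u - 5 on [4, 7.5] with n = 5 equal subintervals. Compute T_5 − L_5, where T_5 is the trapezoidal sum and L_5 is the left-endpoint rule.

T_5 = 161.28.
L_5 = 136.78.
T_5 − L_5 = 24.5.

24.5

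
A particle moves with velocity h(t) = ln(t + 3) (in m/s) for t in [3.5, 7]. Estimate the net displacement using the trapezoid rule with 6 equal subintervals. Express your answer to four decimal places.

Δt = (7 − 3.5)/6 = 7/12.
h(3.5) ≈ 1.8718, h(49/12) ≈ 1.9577, h(14/3) ≈ 2.0369, h(5.25) ≈ 2.1102, h(35/6) ≈ 2.1785, h(77/12) ≈ 2.2425, h(7) ≈ 2.3026.
T_6 = (Δt/2)·[h(t_0) + 2h(t_1) + ... + 2h(t_{5}) + h(t_6)].
Sum ≈ 7.3576.

7.3576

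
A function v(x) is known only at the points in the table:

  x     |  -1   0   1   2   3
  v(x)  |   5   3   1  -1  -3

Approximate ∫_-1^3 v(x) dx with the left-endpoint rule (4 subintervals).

Δx = 1.
Sum = 1·[5 + 3 + 1 + (-1)] = 8.

8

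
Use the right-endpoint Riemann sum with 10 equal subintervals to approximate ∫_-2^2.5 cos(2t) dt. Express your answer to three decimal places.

-0.588

Δt = (2.5 − (-2))/10 = 0.45.
Right endpoints: -1.55, -1.1, -0.65, -0.2, 0.25, 0.7, 1.15, 1.6, 2.05, 2.5.
f(-1.55) ≈ -0.999, f(-1.1) ≈ -0.589, f(-0.65) ≈ 0.267, f(-0.2) ≈ 0.921, f(0.25) ≈ 0.878, f(0.7) ≈ 0.170, f(1.15) ≈ -0.666, f(1.6) ≈ -0.998, f(2.05) ≈ -0.575, f(2.5) ≈ 0.284.
Sum = Δt · [f(-1.55) + f(-1.1) + f(-0.65) + ...].
Sum ≈ -0.588.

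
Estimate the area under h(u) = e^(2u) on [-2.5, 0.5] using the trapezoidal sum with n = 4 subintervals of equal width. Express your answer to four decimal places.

1.6009

Δu = (0.5 − (-2.5))/4 = 0.75.
h(-2.5) ≈ 0.0067, h(-1.75) ≈ 0.0302, h(-1) ≈ 0.1353, h(-0.25) ≈ 0.6065, h(0.5) ≈ 2.7183.
T_4 = (Δu/2)·[h(u_0) + 2h(u_1) + 2h(u_2) + 2h(u_3) + h(u_4)].
Sum ≈ 1.6009.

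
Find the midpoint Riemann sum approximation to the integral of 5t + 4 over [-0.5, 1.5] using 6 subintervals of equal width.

13

Δt = (1.5 − (-0.5))/6 = 1/3.
Midpoints: -1/3, 0, 1/3, 2/3, 1, 4/3.
f(-1/3) = 7/3, f(0) = 4, f(1/3) = 17/3, f(2/3) = 22/3, f(1) = 9, f(4/3) = 32/3.
Sum = Δt · [f(-1/3) + f(0) + f(1/3) + ...].
Sum = 13.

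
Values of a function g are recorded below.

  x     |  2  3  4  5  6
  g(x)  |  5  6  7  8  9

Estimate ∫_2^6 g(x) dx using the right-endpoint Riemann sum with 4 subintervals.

30

Δx = 1.
Sum = 1·[6 + 7 + 8 + 9] = 30.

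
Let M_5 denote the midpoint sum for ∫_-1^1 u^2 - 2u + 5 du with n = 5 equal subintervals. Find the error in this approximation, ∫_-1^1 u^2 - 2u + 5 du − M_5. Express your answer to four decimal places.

0.0267

Exact integral: ∫_-1^1 f(u) du ≈ 10.666667.
M_5 = 10.64.
Error ≈ 10.666667 − 10.64 ≈ 0.0267.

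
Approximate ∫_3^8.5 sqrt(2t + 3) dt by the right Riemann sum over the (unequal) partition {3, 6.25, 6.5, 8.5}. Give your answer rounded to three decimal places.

22.740

Subinterval widths: 3.25, 0.25, 2.
Right endpoints: 6.25, 6.5, 8.5.
f(6.25) ≈ 3.937, f(6.5) ≈ 4.000, f(8.5) ≈ 4.472.
Sum = Σ Δt_i · f(t_i).
Sum ≈ 22.740.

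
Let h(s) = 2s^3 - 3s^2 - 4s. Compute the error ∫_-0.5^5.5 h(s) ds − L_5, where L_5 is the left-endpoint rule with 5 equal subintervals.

114.12

Exact integral: ∫_-0.5^5.5 h(s) ds = 231.
L_5 = 116.88.
Error = 231 − 116.88 = 114.12.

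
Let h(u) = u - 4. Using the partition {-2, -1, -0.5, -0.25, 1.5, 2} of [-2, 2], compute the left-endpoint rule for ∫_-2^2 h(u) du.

Subinterval widths: 1, 0.5, 0.25, 1.75, 0.5.
Left endpoints: -2, -1, -0.5, -0.25, 1.5.
h(-2) = -6, h(-1) = -5, h(-0.5) = -4.5, h(-0.25) = -4.25, h(1.5) = -2.5.
Sum = Σ Δu_i · h(u_i).
Sum = -18.3125.

-18.3125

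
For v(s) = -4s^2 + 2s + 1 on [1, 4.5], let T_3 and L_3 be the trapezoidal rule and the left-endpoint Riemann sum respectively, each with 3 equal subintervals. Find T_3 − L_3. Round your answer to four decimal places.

-40.8333

T_3 ≈ -100.592593.
L_3 ≈ -59.759259.
T_3 − L_3 ≈ -40.8333.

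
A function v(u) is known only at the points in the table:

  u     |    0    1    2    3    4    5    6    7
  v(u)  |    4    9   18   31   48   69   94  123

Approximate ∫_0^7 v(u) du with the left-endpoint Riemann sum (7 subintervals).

273

Δu = 1.
Sum = 1·[4 + 9 + 18 + 31 + 48 + 69 + 94] = 273.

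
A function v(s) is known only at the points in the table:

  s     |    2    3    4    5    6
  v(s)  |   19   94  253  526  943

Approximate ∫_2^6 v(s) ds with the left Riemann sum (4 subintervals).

Δs = 1.
Sum = 1·[19 + 94 + 253 + 526] = 892.

892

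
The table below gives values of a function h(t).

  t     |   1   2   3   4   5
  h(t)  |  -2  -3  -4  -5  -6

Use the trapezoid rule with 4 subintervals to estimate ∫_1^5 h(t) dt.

-16

Δt = 1.
T_4 = (1/2)·[(-2) + 2·(-3) + 2·(-4) + 2·(-5) + (-6)] = -16.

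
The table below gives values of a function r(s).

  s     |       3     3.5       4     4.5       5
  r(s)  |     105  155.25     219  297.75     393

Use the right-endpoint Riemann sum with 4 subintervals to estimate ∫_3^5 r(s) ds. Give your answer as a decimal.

532.5

Δs = 0.5.
Sum = 0.5·[155.25 + 219 + 297.75 + 393] = 532.5.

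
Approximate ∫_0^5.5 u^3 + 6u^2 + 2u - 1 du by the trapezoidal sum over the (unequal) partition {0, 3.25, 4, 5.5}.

661.0625

Subinterval widths: 3.25, 0.75, 1.5.
f(0) = -1, f(3.25) = 103.203125, f(4) = 167, f(5.5) = 357.875.
On each subinterval the trapezoid contributes (Δu_i/2)·[f(u_{i-1}) + f(u_i)].
Sum = 661.0625.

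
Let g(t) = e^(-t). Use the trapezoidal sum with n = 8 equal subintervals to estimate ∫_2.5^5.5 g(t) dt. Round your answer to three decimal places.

0.079

Δt = (5.5 − 2.5)/8 = 0.375.
g(2.5) ≈ 0.082, g(2.875) ≈ 0.056, g(3.25) ≈ 0.039, g(3.625) ≈ 0.027, g(4) ≈ 0.018, g(4.375) ≈ 0.013, g(4.75) ≈ 0.009, g(5.125) ≈ 0.006, g(5.5) ≈ 0.004.
T_8 = (Δt/2)·[g(t_0) + 2g(t_1) + ... + 2g(t_{7}) + g(t_8)].
Sum ≈ 0.079.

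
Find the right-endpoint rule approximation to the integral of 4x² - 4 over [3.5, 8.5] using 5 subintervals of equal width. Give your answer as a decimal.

Δx = (8.5 − 3.5)/5 = 1.
Right endpoints: 4.5, 5.5, 6.5, 7.5, 8.5.
f(4.5) = 77, f(5.5) = 117, f(6.5) = 165, f(7.5) = 221, f(8.5) = 285.
Sum = Δx · [f(4.5) + f(5.5) + f(6.5) + f(7.5) + f(8.5)].
Sum = 865.

865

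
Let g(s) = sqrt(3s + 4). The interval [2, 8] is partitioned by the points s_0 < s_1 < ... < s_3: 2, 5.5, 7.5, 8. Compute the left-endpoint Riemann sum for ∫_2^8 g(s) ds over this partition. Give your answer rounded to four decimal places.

22.6973

Subinterval widths: 3.5, 2, 0.5.
Left endpoints: 2, 5.5, 7.5.
g(2) ≈ 3.1623, g(5.5) ≈ 4.5277, g(7.5) ≈ 5.1478.
Sum = Σ Δs_i · g(s_i).
Sum ≈ 22.6973.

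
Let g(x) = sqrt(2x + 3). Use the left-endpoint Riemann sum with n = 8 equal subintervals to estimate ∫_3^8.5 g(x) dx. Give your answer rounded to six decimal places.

20.303874

Δx = (8.5 − 3)/8 = 0.6875.
Left endpoints: 3, 3.6875, 4.375, 5.0625, 5.75, 6.4375, 7.125, 7.8125.
g(3) ≈ 3.000000, g(3.6875) ≈ 3.221025, g(4.375) ≈ 3.427827, g(5.0625) ≈ 3.622844, g(5.75) ≈ 3.807887, g(6.4375) ≈ 3.984344, g(7.125) ≈ 4.153312, g(7.8125) ≈ 4.315669.
Sum = Δx · [g(3) + g(3.6875) + g(4.375) + ...].
Sum ≈ 20.303874.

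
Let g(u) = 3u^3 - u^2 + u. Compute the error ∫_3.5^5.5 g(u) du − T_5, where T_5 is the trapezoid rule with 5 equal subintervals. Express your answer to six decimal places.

Exact integral: ∫_3.5^5.5 g(u) du ≈ 541.58333333.
T_5 = 543.69.
Error ≈ 541.58333333 − 543.69 ≈ -2.106667.

-2.106667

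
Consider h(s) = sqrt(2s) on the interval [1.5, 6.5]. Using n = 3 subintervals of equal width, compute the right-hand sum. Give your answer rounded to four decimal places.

Δs = (6.5 − 1.5)/3 = 5/3.
Right endpoints: 19/6, 29/6, 6.5.
h(19/6) ≈ 2.5166, h(29/6) ≈ 3.1091, h(6.5) ≈ 3.6056.
Sum = Δs · [h(19/6) + h(29/6) + h(6.5)].
Sum ≈ 15.3855.

15.3855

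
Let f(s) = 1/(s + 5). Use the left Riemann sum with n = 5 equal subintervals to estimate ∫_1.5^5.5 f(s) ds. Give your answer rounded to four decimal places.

0.5038

Δs = (5.5 − 1.5)/5 = 0.8.
Left endpoints: 1.5, 2.3, 3.1, 3.9, 4.7.
f(1.5) = 2/13, f(2.3) = 10/73, f(3.1) = 10/81, f(3.9) = 10/89, f(4.7) = 10/97.
Sum = Δs · [f(1.5) + f(2.3) + f(3.1) + f(3.9) + f(4.7)].
Sum ≈ 0.5038.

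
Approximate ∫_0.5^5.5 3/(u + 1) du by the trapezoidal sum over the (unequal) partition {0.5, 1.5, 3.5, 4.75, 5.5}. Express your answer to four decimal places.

4.5781

Subinterval widths: 1, 2, 1.25, 0.75.
f(0.5) = 2, f(1.5) = 1.2, f(3.5) = 2/3, f(4.75) = 12/23, f(5.5) = 6/13.
On each subinterval the trapezoid contributes (Δu_i/2)·[f(u_{i-1}) + f(u_i)].
Sum ≈ 4.5781.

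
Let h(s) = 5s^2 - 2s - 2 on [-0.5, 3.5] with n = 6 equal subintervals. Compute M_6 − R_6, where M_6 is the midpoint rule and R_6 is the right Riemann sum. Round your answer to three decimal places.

-19.556

M_6 ≈ 50.92593.
R_6 ≈ 70.48148.
M_6 − R_6 ≈ -19.556.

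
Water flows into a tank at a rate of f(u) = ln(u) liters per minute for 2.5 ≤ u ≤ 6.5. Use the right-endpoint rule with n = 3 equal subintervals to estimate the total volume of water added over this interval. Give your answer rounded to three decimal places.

Δu = (6.5 − 2.5)/3 = 4/3.
Right endpoints: 23/6, 31/6, 6.5.
f(23/6) ≈ 1.344, f(31/6) ≈ 1.642, f(6.5) ≈ 1.872.
Sum = Δu · [f(23/6) + f(31/6) + f(6.5)].
Sum ≈ 6.477.

6.477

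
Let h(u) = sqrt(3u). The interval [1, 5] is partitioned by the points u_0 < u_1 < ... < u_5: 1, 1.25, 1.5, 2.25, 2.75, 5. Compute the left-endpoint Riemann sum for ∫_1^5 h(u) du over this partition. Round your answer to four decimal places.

Subinterval widths: 0.25, 0.25, 0.75, 0.5, 2.25.
Left endpoints: 1, 1.25, 1.5, 2.25, 2.75.
h(1) ≈ 1.7321, h(1.25) ≈ 1.9365, h(1.5) ≈ 2.1213, h(2.25) ≈ 2.5981, h(2.75) ≈ 2.8723.
Sum = Σ Δu_i · h(u_i).
Sum ≈ 10.2698.

10.2698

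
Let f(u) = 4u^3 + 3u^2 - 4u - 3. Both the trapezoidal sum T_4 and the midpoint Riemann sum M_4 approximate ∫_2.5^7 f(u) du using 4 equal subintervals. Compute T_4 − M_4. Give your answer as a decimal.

85.4296875

T_4 = 2647.265625.
M_4 = 2561.8359375.
T_4 − M_4 = 85.4296875.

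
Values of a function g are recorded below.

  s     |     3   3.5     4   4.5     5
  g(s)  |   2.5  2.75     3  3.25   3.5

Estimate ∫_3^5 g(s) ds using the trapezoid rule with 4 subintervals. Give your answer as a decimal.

Δs = 0.5.
T_4 = (0.5/2)·[2.5 + 2·2.75 + 2·3 + 2·3.25 + 3.5] = 6.

6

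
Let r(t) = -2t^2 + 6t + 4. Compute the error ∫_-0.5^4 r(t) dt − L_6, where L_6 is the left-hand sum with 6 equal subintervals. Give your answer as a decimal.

Exact integral: ∫_-0.5^4 r(t) dt = 22.5.
L_6 = 23.34375.
Error = 22.5 − 23.34375 = -0.84375.

-0.84375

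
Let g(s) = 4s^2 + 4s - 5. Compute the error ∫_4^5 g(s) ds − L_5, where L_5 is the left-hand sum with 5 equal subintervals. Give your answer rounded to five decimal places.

3.97333

Exact integral: ∫_4^5 g(s) ds ≈ 94.3333333.
L_5 = 90.36.
Error ≈ 94.3333333 − 90.36 ≈ 3.97333.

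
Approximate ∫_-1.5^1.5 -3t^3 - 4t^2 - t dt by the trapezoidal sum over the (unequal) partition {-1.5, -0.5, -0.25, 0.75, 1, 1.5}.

-9.55859375

Subinterval widths: 1, 0.25, 1, 0.25, 0.5.
f(-1.5) = 2.625, f(-0.5) = -0.125, f(-0.25) = 0.046875, f(0.75) = -4.265625, f(1) = -8, f(1.5) = -20.625.
On each subinterval the trapezoid contributes (Δt_i/2)·[f(t_{i-1}) + f(t_i)].
Sum = -9.55859375.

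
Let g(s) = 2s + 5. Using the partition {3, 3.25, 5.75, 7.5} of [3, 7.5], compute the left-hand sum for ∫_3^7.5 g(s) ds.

60.375

Subinterval widths: 0.25, 2.5, 1.75.
Left endpoints: 3, 3.25, 5.75.
g(3) = 11, g(3.25) = 11.5, g(5.75) = 16.5.
Sum = Σ Δs_i · g(s_i).
Sum = 60.375.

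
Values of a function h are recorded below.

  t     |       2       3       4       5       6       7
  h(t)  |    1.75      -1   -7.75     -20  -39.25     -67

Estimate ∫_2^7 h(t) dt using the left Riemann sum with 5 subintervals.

-66.25

Δt = 1.
Sum = 1·[1.75 + (-1) + (-7.75) + (-20) + (-39.25)] = -66.25.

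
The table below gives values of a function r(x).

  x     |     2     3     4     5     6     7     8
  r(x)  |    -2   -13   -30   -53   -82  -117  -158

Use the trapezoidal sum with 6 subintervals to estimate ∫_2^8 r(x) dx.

Δx = 1.
T_6 = (1/2)·[(-2) + 2·(-13) + 2·(-30) + 2·(-53) + 2·(-82) + 2·(-117) + (-158)] = -375.

-375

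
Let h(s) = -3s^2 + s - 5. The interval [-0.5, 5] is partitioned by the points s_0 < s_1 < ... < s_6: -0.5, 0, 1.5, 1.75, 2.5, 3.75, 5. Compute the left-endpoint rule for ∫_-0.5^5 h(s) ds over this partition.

-103.375

Subinterval widths: 0.5, 1.5, 0.25, 0.75, 1.25, 1.25.
Left endpoints: -0.5, 0, 1.5, 1.75, 2.5, 3.75.
h(-0.5) = -6.25, h(0) = -5, h(1.5) = -10.25, h(1.75) = -12.4375, h(2.5) = -21.25, h(3.75) = -43.4375.
Sum = Σ Δs_i · h(s_i).
Sum = -103.375.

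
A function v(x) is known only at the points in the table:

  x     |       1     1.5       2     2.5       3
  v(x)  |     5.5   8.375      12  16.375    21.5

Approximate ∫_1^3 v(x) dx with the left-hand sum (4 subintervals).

Δx = 0.5.
Sum = 0.5·[5.5 + 8.375 + 12 + 16.375] = 21.125.

21.125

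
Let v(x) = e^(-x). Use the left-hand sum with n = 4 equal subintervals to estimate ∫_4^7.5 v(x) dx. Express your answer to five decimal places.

Δx = (7.5 − 4)/4 = 0.875.
Left endpoints: 4, 4.875, 5.75, 6.625.
v(4) ≈ 0.01832, v(4.875) ≈ 0.00764, v(5.75) ≈ 0.00318, v(6.625) ≈ 0.00133.
Sum = Δx · [v(4) + v(4.875) + v(5.75) + v(6.625)].
Sum ≈ 0.02665.

0.02665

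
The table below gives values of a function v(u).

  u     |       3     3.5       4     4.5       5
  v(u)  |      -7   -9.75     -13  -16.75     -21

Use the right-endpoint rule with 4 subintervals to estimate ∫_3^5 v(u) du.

-30.25

Δu = 0.5.
Sum = 0.5·[(-9.75) + (-13) + (-16.75) + (-21)] = -30.25.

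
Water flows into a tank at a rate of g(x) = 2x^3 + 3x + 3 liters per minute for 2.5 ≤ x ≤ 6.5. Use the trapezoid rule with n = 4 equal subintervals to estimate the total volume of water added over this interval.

957

Δx = (6.5 − 2.5)/4 = 1.
g(2.5) = 41.75, g(3.5) = 99.25, g(4.5) = 198.75, g(5.5) = 352.25, g(6.5) = 571.75.
T_4 = (Δx/2)·[g(x_0) + 2g(x_1) + 2g(x_2) + 2g(x_3) + g(x_4)].
Sum = 957.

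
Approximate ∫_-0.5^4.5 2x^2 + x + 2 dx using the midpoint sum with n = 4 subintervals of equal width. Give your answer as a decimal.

79.53125

Δx = (4.5 − (-0.5))/4 = 1.25.
Midpoints: 0.125, 1.375, 2.625, 3.875.
f(0.125) = 2.15625, f(1.375) = 7.15625, f(2.625) = 18.40625, f(3.875) = 35.90625.
Sum = Δx · [f(0.125) + f(1.375) + f(2.625) + f(3.875)].
Sum = 79.53125.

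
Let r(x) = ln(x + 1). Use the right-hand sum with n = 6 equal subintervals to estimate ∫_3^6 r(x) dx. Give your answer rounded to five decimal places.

Δx = (6 − 3)/6 = 0.5.
Right endpoints: 3.5, 4, 4.5, 5, 5.5, 6.
r(3.5) ≈ 1.50408, r(4) ≈ 1.60944, r(4.5) ≈ 1.70475, r(5) ≈ 1.79176, r(5.5) ≈ 1.87180, r(6) ≈ 1.94591.
Sum = Δx · [r(3.5) + r(4) + r(4.5) + ...].
Sum ≈ 5.21387.

5.21387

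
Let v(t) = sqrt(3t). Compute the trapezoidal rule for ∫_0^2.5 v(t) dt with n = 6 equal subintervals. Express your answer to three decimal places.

4.475

Δt = (2.5 − 0)/6 = 5/12.
v(0) ≈ 0.000, v(5/12) ≈ 1.118, v(5/6) ≈ 1.581, v(1.25) ≈ 1.936, v(5/3) ≈ 2.236, v(25/12) ≈ 2.500, v(2.5) ≈ 2.739.
T_6 = (Δt/2)·[v(t_0) + 2v(t_1) + ... + 2v(t_{5}) + v(t_6)].
Sum ≈ 4.475.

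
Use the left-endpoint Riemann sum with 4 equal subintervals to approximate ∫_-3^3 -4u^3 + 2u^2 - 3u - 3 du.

198

Δu = (3 − (-3))/4 = 1.5.
Left endpoints: -3, -1.5, 0, 1.5.
f(-3) = 132, f(-1.5) = 19.5, f(0) = -3, f(1.5) = -16.5.
Sum = Δu · [f(-3) + f(-1.5) + f(0) + f(1.5)].
Sum = 198.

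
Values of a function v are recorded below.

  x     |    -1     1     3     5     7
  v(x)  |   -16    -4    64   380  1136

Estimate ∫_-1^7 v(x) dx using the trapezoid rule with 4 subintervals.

2000

Δx = 2.
T_4 = (2/2)·[(-16) + 2·(-4) + 2·64 + 2·380 + 1136] = 2000.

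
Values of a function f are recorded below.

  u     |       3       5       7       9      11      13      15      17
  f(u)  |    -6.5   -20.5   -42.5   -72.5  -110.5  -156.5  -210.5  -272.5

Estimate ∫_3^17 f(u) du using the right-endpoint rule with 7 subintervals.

Δu = 2.
Sum = 2·[(-20.5) + (-42.5) + (-72.5) + (-110.5) + (-156.5) + (-210.5) + (-272.5)] = -1771.

-1771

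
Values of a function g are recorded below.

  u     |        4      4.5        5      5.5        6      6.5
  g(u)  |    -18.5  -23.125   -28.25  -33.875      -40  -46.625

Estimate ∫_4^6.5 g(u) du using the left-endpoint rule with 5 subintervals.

Δu = 0.5.
Sum = 0.5·[(-18.5) + (-23.125) + (-28.25) + (-33.875) + (-40)] = -71.875.

-71.875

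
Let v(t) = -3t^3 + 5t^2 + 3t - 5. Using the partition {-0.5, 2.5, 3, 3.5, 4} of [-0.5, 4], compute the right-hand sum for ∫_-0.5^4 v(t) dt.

-138.8125

Subinterval widths: 3, 0.5, 0.5, 0.5.
Right endpoints: 2.5, 3, 3.5, 4.
v(2.5) = -13.125, v(3) = -32, v(3.5) = -61.875, v(4) = -105.
Sum = Σ Δt_i · v(t_i).
Sum = -138.8125.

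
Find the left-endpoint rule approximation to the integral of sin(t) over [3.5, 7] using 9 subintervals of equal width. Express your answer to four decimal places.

Δt = (7 − 3.5)/9 = 7/18.
Left endpoints: 3.5, 35/9, 77/18, 14/3, 91/18, 49/9, 35/6, 56/9, 119/18.
f(3.5) ≈ -0.3508, f(35/9) ≈ -0.6797, f(77/18) ≈ -0.9070, f(14/3) ≈ -0.9990, f(91/18) ≈ -0.9417, f(49/9) ≈ -0.7438, f(35/6) ≈ -0.4348, f(56/9) ≈ -0.0609, f(119/18) ≈ 0.3221.
Sum = Δt · [f(3.5) + f(35/9) + f(77/18) + ...].
Sum ≈ -1.8650.

-1.8650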